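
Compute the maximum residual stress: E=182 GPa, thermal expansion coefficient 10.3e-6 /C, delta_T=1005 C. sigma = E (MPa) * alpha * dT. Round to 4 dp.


sigma = 182*1000 * 10.3e-6 * 1005 = 1883.973 MPa


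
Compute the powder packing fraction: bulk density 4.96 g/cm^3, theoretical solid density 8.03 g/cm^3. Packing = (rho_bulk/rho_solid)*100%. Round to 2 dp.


Packing = (4.96/8.03)*100 = 61.77 %


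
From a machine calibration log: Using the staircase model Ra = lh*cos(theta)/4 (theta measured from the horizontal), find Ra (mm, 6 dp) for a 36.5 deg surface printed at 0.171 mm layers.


Ra = 0.171 * cos(36.5) / 4 = 0.034365 mm


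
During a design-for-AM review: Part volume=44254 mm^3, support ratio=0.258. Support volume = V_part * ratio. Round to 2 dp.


V_support = 44254 * 0.258 = 11417.53 mm^3


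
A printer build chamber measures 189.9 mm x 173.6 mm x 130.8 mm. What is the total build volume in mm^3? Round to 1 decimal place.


V = 189.9 * 173.6 * 130.8 = 4312036.5 mm^3


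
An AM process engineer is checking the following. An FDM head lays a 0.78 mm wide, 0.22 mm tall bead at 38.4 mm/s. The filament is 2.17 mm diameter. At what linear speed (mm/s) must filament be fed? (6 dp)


Q = 0.78 * 0.22 * 38.4 = 6.58944 mm^3/s
A_fil = pi*(2.17/2)^2 = 3.69836141 mm^2
v_feed = 6.58944 / 3.69836141 = 1.781719 mm/s


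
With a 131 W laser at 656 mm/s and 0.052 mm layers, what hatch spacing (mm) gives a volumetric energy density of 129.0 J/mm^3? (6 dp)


h = 131 / (129.0*656*0.052) = 0.02977 mm


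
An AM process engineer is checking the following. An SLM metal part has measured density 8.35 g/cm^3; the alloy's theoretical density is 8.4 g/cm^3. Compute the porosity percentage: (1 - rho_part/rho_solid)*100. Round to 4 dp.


Porosity = (1-8.35/8.4)*100 = 0.5952 %


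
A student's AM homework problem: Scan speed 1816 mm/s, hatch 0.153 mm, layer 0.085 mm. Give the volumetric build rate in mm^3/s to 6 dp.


Rate = 1816 * 0.153 * 0.085 = 23.61708 mm^3/s


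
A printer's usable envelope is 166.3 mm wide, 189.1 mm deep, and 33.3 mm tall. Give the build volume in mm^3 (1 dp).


V = 166.3 * 189.1 * 33.3 = 1047196.1 mm^3


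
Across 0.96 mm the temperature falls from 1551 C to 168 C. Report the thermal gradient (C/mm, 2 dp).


G = (1551-168)/0.96 = 1440.63 C/mm


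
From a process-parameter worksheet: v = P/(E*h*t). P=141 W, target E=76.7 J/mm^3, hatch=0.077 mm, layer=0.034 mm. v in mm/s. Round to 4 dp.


v = 141 / (76.7*0.077*0.034) = 702.1891 mm/s


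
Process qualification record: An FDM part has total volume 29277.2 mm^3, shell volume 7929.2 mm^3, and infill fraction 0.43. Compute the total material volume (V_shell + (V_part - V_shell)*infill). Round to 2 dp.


V_infill = (29277.2 - 7929.2) * 0.43 = 9179.64
V_total = 7929.2 + 9179.64 = 17108.84 mm^3


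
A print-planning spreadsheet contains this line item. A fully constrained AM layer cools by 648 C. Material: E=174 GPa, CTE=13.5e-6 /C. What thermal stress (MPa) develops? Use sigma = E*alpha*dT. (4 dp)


sigma = 174*1000 * 13.5e-6 * 648 = 1522.152 MPa


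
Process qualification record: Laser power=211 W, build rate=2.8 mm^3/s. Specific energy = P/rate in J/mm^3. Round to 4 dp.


SE = 211 / 2.8 = 75.3571 J/mm^3


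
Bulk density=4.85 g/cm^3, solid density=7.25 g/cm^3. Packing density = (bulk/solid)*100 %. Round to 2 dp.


Packing = (4.85/7.25)*100 = 66.9 %


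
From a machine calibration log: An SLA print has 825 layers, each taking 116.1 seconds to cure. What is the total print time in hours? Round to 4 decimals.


t = 825 * 116.1 / 3600 = 26.6063 hrs


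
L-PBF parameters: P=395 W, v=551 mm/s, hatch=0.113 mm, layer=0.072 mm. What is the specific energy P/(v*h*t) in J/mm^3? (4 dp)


Build rate = 551 * 0.113 * 0.072 = 4.482936 mm^3/s
SE = 395 / 4.482936 = 88.1119 J/mm^3


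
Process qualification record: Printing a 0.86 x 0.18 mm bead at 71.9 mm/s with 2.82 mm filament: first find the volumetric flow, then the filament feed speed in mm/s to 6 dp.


Q = 0.86 * 0.18 * 71.9 = 11.13012 mm^3/s
A_fil = pi*(2.82/2)^2 = 6.24580035 mm^2
v_feed = 11.13012 / 6.24580035 = 1.782017 mm/s


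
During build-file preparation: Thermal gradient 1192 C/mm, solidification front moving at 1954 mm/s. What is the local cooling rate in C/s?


CR = 1192 * 1954 = 2329168 C/s


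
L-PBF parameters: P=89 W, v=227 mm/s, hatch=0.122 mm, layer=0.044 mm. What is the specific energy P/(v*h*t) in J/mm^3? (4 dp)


Build rate = 227 * 0.122 * 0.044 = 1.218536 mm^3/s
SE = 89 / 1.218536 = 73.0385 J/mm^3


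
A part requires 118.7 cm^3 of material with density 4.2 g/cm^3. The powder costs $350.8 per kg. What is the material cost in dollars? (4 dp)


Mass = 118.7*4.2/1000 = 0.49854 kg
Cost = 0.49854 * 350.8 = 174.8878 $


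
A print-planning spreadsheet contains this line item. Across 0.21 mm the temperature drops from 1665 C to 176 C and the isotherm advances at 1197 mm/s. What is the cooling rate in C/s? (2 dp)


G = (1665-176)/0.21 = 7090.47619048 C/mm
CR = 7090.47619048 * 1197 = 8487300.0 C/s


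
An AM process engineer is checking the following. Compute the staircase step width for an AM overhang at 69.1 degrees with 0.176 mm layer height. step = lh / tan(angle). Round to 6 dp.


step = 0.176 / tan(69.1) = 0.067208 mm


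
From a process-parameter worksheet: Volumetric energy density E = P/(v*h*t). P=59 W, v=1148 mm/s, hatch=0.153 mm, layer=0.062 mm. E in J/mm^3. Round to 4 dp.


E = 59 / (1148*0.153*0.062) = 5.4179 J/mm^3


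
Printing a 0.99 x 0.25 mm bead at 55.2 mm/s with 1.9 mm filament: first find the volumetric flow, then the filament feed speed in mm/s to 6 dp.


Q = 0.99 * 0.25 * 55.2 = 13.662 mm^3/s
A_fil = pi*(1.9/2)^2 = 2.83528737 mm^2
v_feed = 13.662 / 2.83528737 = 4.818559 mm/s


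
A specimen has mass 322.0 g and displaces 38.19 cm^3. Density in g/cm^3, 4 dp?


rho = 322.0 / 38.19 = 8.4315 g/cm^3


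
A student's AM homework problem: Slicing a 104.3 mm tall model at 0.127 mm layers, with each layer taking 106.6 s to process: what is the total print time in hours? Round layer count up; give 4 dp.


Layers = ceil(104.3/0.127) = 822
t = 822 * 106.6 / 3600 = 24.3403 hrs


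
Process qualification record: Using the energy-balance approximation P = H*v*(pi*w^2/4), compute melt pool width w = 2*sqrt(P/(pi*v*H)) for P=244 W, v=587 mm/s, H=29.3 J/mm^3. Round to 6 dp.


w = 2*sqrt(244/(pi*587*29.3)) = 0.134399 mm


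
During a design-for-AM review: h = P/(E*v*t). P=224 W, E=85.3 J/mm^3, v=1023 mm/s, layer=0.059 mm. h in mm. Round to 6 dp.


h = 224 / (85.3*1023*0.059) = 0.043508 mm


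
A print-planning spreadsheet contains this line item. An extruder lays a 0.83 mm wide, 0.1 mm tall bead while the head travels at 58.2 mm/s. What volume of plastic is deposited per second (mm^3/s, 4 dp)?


Rate = 0.83 * 0.1 * 58.2 = 4.8306 mm^3/s


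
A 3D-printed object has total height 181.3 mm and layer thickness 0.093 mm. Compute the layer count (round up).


Layers = ceil(181.3/0.093) = 1950


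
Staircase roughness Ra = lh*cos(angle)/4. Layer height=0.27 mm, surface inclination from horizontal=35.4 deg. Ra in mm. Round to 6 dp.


Ra = 0.27 * cos(35.4) / 4 = 0.055021 mm


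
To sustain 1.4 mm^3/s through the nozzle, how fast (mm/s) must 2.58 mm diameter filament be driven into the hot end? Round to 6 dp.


A = pi*(2.58/2)^2 = 5.227924
v = 1.4 / 5.227924 = 0.267793 mm/s


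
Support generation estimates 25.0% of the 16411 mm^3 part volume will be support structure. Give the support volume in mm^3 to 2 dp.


V_support = 16411 * 0.25 = 4102.75 mm^3


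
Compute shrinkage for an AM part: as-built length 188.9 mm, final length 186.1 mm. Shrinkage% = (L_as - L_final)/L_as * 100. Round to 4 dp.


Shrinkage = ((188.9-186.1)/188.9)*100 = 1.4823 %


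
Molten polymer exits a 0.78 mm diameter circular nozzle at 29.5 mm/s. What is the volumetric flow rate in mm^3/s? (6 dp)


A = pi*(0.78/2)^2 = 0.47783624 mm^2
Q = 0.47783624 * 29.5 = 14.096169 mm^3/s


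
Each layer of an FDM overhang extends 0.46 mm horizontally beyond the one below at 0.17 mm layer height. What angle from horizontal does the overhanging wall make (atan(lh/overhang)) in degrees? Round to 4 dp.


angle = atan(0.17/0.46) = 20.2826 degrees


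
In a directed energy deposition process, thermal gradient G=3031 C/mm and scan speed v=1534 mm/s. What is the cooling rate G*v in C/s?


CR = 3031 * 1534 = 4649554 C/s


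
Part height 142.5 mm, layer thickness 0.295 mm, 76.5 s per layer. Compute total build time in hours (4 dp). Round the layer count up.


Layers = ceil(142.5/0.295) = 484
t = 484 * 76.5 / 3600 = 10.285 hrs


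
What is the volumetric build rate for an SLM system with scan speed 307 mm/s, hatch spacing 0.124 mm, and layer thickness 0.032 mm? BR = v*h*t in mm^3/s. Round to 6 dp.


Rate = 307 * 0.124 * 0.032 = 1.218176 mm^3/s


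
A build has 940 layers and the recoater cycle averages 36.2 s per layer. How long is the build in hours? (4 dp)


t = 940 * 36.2 / 3600 = 9.4522 hrs


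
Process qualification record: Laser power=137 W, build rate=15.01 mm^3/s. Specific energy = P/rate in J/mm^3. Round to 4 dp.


SE = 137 / 15.01 = 9.1272 J/mm^3


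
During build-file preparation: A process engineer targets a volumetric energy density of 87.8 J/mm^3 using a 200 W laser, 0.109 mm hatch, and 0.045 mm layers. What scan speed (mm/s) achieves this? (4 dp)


v = 200 / (87.8*0.109*0.045) = 464.4046 mm/s


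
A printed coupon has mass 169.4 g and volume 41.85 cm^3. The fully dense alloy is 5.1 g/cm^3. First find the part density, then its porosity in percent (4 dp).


rho_part = 169.4 / 41.85 = 4.04778973 g/cm^3
Porosity = (1 - 4.04778973/5.1)*100 = 20.6316 %


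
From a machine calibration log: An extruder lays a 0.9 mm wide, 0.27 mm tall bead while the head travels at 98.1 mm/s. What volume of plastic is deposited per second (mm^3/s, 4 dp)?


Rate = 0.9 * 0.27 * 98.1 = 23.8383 mm^3/s


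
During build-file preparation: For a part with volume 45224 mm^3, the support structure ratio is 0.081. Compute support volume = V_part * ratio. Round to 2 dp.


V_support = 45224 * 0.081 = 3663.14 mm^3


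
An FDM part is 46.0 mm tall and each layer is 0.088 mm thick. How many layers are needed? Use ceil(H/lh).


Layers = ceil(46.0/0.088) = 523


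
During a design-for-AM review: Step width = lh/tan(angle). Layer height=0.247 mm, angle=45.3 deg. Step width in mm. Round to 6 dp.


step = 0.247 / tan(45.3) = 0.244427 mm


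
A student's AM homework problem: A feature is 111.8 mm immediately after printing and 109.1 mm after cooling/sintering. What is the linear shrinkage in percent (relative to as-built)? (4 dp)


Shrinkage = ((111.8-109.1)/111.8)*100 = 2.415 %


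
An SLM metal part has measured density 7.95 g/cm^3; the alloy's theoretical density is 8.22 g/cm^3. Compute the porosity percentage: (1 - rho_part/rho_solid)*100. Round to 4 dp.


Porosity = (1-7.95/8.22)*100 = 3.2847 %


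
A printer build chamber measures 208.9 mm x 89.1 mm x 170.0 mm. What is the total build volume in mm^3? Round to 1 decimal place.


V = 208.9 * 89.1 * 170.0 = 3164208.3 mm^3


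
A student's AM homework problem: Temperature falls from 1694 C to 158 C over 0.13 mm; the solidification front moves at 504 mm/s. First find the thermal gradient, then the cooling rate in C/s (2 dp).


G = (1694-158)/0.13 = 11815.38461538 C/mm
CR = 11815.38461538 * 504 = 5954953.85 C/s


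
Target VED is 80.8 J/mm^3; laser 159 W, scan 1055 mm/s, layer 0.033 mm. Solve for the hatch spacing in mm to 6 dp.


h = 159 / (80.8*1055*0.033) = 0.056522 mm


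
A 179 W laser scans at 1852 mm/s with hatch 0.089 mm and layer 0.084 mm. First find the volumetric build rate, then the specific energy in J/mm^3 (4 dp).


Build rate = 1852 * 0.089 * 0.084 = 13.845552 mm^3/s
SE = 179 / 13.845552 = 12.9283 J/mm^3


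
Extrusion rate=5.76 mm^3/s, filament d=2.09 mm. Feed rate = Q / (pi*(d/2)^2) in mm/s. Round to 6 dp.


A = pi*(2.09/2)^2 = 3.430698
v = 5.76 / 3.430698 = 1.678959 mm/s


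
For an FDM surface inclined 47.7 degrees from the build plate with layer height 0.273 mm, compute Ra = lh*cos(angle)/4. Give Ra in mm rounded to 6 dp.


Ra = 0.273 * cos(47.7) / 4 = 0.045933 mm


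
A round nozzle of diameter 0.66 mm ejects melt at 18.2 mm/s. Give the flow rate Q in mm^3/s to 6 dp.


A = pi*(0.66/2)^2 = 0.34211944 mm^2
Q = 0.34211944 * 18.2 = 6.226574 mm^3/s


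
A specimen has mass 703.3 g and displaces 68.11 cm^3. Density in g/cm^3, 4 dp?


rho = 703.3 / 68.11 = 10.3259 g/cm^3


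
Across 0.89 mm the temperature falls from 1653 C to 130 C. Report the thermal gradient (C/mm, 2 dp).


G = (1653-130)/0.89 = 1711.24 C/mm


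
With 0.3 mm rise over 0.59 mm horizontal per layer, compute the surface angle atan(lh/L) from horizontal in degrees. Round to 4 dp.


angle = atan(0.3/0.59) = 26.9522 degrees


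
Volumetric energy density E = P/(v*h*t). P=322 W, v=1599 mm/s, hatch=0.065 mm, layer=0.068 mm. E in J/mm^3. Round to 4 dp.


E = 322 / (1599*0.065*0.068) = 45.5601 J/mm^3


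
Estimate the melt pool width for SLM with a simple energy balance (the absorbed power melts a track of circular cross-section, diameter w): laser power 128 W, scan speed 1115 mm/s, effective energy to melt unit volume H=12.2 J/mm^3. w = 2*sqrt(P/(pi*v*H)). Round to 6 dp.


w = 2*sqrt(128/(pi*1115*12.2)) = 0.109457 mm


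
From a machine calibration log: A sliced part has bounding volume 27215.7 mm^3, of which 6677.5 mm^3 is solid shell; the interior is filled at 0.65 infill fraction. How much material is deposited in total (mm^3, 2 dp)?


V_infill = (27215.7 - 6677.5) * 0.65 = 13349.83
V_total = 6677.5 + 13349.83 = 20027.33 mm^3


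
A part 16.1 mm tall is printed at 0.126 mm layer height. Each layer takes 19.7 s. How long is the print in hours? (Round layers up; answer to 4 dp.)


Layers = ceil(16.1/0.126) = 128
t = 128 * 19.7 / 3600 = 0.7004 hrs


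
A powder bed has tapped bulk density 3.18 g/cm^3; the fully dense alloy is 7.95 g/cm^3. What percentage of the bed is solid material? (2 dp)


Packing = (3.18/7.95)*100 = 40.0 %


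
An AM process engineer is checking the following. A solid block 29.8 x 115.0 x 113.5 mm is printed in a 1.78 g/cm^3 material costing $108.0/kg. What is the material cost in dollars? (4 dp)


V = 29.8 * 115.0 * 113.5 = 388964.5 mm^3 = 388.9645 cm^3
Mass = 388.9645 * 1.78 / 1000 = 0.69235681 kg
Cost = 0.69235681 * 108.0 = 74.7745 $


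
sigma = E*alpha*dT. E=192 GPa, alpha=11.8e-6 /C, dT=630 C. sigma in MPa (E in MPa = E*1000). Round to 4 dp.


sigma = 192*1000 * 11.8e-6 * 630 = 1427.328 MPa


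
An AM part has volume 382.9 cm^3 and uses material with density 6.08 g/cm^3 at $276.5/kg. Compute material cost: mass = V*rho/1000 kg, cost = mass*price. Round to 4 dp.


Mass = 382.9*6.08/1000 = 2.328032 kg
Cost = 2.328032 * 276.5 = 643.7008 $


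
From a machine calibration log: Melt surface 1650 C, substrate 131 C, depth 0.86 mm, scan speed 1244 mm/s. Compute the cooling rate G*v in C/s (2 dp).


G = (1650-131)/0.86 = 1766.27906977 C/mm
CR = 1766.27906977 * 1244 = 2197251.16 C/s


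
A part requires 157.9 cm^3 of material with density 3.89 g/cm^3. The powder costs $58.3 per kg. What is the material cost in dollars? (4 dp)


Mass = 157.9*3.89/1000 = 0.614231 kg
Cost = 0.614231 * 58.3 = 35.8097 $


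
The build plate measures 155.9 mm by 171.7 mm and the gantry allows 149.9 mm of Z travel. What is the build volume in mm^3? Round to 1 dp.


V = 155.9 * 171.7 * 149.9 = 4012527.7 mm^3


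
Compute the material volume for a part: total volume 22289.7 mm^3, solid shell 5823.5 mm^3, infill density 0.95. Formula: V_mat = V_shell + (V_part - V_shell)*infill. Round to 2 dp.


V_infill = (22289.7 - 5823.5) * 0.95 = 15642.89
V_total = 5823.5 + 15642.89 = 21466.39 mm^3


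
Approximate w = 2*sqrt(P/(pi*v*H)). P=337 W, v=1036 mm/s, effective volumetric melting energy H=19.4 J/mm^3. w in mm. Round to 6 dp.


w = 2*sqrt(337/(pi*1036*19.4)) = 0.146113 mm


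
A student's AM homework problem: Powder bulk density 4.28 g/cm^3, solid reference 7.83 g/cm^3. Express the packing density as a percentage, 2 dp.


Packing = (4.28/7.83)*100 = 54.66 %


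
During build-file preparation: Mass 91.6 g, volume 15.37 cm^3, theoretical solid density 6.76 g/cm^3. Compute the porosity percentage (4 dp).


rho_part = 91.6 / 15.37 = 5.95966168 g/cm^3
Porosity = (1 - 5.95966168/6.76)*100 = 11.8393 %


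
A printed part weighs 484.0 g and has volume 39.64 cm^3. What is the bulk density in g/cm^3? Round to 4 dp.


rho = 484.0 / 39.64 = 12.2099 g/cm^3


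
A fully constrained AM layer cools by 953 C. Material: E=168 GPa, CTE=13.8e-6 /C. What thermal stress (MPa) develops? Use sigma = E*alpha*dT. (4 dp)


sigma = 168*1000 * 13.8e-6 * 953 = 2209.4352 MPa


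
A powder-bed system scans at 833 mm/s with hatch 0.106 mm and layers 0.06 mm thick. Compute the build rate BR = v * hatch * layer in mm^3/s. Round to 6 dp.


Rate = 833 * 0.106 * 0.06 = 5.29788 mm^3/s


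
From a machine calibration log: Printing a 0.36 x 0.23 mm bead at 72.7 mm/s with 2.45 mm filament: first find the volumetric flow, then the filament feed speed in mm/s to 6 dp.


Q = 0.36 * 0.23 * 72.7 = 6.01956 mm^3/s
A_fil = pi*(2.45/2)^2 = 4.71435248 mm^2
v_feed = 6.01956 / 4.71435248 = 1.276858 mm/s


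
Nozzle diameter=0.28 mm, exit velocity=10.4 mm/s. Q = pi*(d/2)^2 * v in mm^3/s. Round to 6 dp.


A = pi*(0.28/2)^2 = 0.06157522 mm^2
Q = 0.06157522 * 10.4 = 0.640382 mm^3/s


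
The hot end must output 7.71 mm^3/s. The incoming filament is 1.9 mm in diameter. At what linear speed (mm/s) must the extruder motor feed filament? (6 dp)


A = pi*(1.9/2)^2 = 2.835287
v = 7.71 / 2.835287 = 2.719301 mm/s


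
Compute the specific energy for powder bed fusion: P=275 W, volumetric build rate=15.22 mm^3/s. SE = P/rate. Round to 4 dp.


SE = 275 / 15.22 = 18.0683 J/mm^3


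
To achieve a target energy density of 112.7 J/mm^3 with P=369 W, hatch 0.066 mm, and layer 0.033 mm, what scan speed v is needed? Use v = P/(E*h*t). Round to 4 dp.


v = 369 / (112.7*0.066*0.033) = 1503.2963 mm/s


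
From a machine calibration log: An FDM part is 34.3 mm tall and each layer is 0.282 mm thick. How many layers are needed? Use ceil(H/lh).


Layers = ceil(34.3/0.282) = 122


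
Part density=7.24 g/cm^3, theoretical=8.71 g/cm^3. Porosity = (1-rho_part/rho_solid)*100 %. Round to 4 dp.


Porosity = (1-7.24/8.71)*100 = 16.8772 %


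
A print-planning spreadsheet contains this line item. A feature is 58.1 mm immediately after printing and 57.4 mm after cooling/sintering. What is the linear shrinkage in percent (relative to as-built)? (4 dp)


Shrinkage = ((58.1-57.4)/58.1)*100 = 1.2048 %


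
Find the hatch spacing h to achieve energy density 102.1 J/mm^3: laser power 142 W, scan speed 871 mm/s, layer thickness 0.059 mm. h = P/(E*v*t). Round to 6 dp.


h = 142 / (102.1*871*0.059) = 0.027064 mm


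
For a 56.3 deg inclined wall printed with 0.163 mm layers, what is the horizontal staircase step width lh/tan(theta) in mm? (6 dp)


step = 0.163 / tan(56.3) = 0.108707 mm


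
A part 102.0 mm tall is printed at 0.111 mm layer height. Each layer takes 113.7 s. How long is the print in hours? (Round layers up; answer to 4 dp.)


Layers = ceil(102.0/0.111) = 919
t = 919 * 113.7 / 3600 = 29.0251 hrs


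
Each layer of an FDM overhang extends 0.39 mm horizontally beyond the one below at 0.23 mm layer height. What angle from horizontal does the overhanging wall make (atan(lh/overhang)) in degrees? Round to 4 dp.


angle = atan(0.23/0.39) = 30.5297 degrees


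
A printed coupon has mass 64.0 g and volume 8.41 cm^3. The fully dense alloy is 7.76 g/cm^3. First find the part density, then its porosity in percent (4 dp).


rho_part = 64.0 / 8.41 = 7.60998811 g/cm^3
Porosity = (1 - 7.60998811/7.76)*100 = 1.9331 %


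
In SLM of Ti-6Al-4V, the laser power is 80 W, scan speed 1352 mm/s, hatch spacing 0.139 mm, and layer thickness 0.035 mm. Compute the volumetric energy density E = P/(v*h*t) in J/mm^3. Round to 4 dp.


E = 80 / (1352*0.139*0.035) = 12.1627 J/mm^3


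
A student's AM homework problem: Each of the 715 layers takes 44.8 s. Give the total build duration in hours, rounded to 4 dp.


t = 715 * 44.8 / 3600 = 8.8978 hrs


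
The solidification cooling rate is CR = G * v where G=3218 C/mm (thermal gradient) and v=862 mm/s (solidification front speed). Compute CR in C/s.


CR = 3218 * 862 = 2773916 C/s


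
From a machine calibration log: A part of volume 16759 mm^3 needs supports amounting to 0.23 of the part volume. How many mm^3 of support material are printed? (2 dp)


V_support = 16759 * 0.23 = 3854.57 mm^3


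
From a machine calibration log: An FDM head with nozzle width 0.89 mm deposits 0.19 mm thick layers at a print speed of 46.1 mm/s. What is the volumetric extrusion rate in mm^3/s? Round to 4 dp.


Rate = 0.89 * 0.19 * 46.1 = 7.7955 mm^3/s


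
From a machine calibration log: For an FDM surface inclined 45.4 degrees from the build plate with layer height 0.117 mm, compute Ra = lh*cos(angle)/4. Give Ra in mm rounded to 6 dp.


Ra = 0.117 * cos(45.4) / 4 = 0.020538 mm


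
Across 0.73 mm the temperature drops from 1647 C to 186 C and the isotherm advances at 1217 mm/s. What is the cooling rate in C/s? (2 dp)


G = (1647-186)/0.73 = 2001.36986301 C/mm
CR = 2001.36986301 * 1217 = 2435667.12 C/s


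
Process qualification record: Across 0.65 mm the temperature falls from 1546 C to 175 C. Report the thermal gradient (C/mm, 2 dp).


G = (1546-175)/0.65 = 2109.23 C/mm


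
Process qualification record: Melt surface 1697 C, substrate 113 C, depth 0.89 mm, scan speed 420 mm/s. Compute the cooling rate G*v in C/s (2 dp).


G = (1697-113)/0.89 = 1779.7752809 C/mm
CR = 1779.7752809 * 420 = 747505.62 C/s


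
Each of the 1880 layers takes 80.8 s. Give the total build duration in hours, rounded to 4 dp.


t = 1880 * 80.8 / 3600 = 42.1956 hrs


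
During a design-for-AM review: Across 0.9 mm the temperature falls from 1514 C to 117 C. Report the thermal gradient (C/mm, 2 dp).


G = (1514-117)/0.9 = 1552.22 C/mm


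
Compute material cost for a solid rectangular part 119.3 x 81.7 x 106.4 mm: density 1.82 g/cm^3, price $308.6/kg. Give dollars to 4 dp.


V = 119.3 * 81.7 * 106.4 = 1037060.584 mm^3 = 1037.060584 cm^3
Mass = 1037.060584 * 1.82 / 1000 = 1.88745026 kg
Cost = 1.88745026 * 308.6 = 582.4672 $


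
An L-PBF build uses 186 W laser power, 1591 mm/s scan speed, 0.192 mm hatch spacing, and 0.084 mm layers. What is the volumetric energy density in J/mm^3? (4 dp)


E = 186 / (1591*0.192*0.084) = 7.2487 J/mm^3


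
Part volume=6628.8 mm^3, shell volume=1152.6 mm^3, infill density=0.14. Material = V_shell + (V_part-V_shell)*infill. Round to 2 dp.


V_infill = (6628.8 - 1152.6) * 0.14 = 766.67
V_total = 1152.6 + 766.67 = 1919.27 mm^3


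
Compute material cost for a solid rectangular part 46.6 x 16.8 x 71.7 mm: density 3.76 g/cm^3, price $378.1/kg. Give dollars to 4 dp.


V = 46.6 * 16.8 * 71.7 = 56132.496 mm^3 = 56.132496 cm^3
Mass = 56.132496 * 3.76 / 1000 = 0.21105818 kg
Cost = 0.21105818 * 378.1 = 79.8011 $


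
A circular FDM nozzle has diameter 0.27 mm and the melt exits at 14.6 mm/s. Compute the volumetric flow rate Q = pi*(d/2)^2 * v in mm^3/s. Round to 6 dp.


A = pi*(0.27/2)^2 = 0.05725553 mm^2
Q = 0.05725553 * 14.6 = 0.835931 mm^3/s


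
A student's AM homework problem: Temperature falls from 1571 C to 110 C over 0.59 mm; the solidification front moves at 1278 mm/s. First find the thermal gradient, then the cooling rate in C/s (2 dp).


G = (1571-110)/0.59 = 2476.27118644 C/mm
CR = 2476.27118644 * 1278 = 3164674.58 C/s


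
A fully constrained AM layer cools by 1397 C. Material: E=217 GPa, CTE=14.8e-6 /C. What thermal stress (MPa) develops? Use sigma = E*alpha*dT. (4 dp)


sigma = 217*1000 * 14.8e-6 * 1397 = 4486.6052 MPa


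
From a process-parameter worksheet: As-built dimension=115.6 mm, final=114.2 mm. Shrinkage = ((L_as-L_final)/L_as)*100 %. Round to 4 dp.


Shrinkage = ((115.6-114.2)/115.6)*100 = 1.2111 %


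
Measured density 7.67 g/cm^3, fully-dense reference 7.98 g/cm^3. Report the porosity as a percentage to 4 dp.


Porosity = (1-7.67/7.98)*100 = 3.8847 %


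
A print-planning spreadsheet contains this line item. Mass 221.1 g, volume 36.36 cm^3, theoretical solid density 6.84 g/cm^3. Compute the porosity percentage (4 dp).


rho_part = 221.1 / 36.36 = 6.08085809 g/cm^3
Porosity = (1 - 6.08085809/6.84)*100 = 11.0986 %


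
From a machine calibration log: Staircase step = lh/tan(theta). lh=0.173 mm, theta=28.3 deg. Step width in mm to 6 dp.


step = 0.173 / tan(28.3) = 0.321296 mm


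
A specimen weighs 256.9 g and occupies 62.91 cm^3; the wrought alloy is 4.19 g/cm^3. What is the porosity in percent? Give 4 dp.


rho_part = 256.9 / 62.91 = 4.08361151 g/cm^3
Porosity = (1 - 4.08361151/4.19)*100 = 2.5391 %


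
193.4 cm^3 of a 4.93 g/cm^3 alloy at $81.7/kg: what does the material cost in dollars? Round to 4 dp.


Mass = 193.4*4.93/1000 = 0.953462 kg
Cost = 0.953462 * 81.7 = 77.8978 $


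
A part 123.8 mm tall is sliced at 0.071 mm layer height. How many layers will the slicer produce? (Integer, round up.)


Layers = ceil(123.8/0.071) = 1744


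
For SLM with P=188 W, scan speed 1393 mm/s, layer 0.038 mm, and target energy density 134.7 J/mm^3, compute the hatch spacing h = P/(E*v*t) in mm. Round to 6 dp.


h = 188 / (134.7*1393*0.038) = 0.026367 mm


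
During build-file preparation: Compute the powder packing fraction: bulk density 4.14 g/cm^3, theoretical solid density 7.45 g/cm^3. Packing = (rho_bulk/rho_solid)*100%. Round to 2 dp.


Packing = (4.14/7.45)*100 = 55.57 %


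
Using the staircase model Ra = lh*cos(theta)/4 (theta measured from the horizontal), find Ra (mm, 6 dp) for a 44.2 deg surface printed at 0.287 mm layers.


Ra = 0.287 * cos(44.2) / 4 = 0.051438 mm


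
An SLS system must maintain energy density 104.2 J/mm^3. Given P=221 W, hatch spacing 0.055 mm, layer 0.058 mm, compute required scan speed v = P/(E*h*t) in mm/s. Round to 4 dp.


v = 221 / (104.2*0.055*0.058) = 664.8656 mm/s


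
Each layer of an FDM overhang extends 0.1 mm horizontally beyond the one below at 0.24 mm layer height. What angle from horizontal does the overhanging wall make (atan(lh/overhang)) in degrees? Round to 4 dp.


angle = atan(0.24/0.1) = 67.3801 degrees


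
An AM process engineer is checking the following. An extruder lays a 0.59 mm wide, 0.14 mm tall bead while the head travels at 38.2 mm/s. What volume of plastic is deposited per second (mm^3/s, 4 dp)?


Rate = 0.59 * 0.14 * 38.2 = 3.1553 mm^3/s


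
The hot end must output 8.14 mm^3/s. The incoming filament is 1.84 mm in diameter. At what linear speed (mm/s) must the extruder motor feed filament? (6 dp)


A = pi*(1.84/2)^2 = 2.659044
v = 8.14 / 2.659044 = 3.061251 mm/s


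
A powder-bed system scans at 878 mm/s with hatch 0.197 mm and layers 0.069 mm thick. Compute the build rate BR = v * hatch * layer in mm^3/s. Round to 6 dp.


Rate = 878 * 0.197 * 0.069 = 11.934654 mm^3/s


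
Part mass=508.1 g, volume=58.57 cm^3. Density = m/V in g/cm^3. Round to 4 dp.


rho = 508.1 / 58.57 = 8.6751 g/cm^3


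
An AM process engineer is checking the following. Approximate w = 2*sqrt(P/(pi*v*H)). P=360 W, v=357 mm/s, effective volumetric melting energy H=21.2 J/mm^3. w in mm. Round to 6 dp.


w = 2*sqrt(360/(pi*357*21.2)) = 0.246096 mm


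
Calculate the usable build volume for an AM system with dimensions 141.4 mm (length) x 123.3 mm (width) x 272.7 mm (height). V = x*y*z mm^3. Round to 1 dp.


V = 141.4 * 123.3 * 272.7 = 4754420.9 mm^3


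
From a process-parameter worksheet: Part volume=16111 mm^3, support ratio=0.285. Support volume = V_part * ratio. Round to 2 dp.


V_support = 16111 * 0.285 = 4591.64 mm^3


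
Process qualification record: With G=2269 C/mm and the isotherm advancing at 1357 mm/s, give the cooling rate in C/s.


CR = 2269 * 1357 = 3079033 C/s


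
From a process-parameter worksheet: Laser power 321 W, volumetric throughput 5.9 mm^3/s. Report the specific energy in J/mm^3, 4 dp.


SE = 321 / 5.9 = 54.4068 J/mm^3


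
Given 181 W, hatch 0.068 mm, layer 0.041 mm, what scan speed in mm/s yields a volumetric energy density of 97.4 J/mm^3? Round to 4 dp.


v = 181 / (97.4*0.068*0.041) = 666.541 mm/s


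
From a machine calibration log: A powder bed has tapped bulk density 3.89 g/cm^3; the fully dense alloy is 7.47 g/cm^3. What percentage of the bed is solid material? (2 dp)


Packing = (3.89/7.47)*100 = 52.07 %


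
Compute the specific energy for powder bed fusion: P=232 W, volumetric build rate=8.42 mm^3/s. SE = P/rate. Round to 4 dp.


SE = 232 / 8.42 = 27.5534 J/mm^3


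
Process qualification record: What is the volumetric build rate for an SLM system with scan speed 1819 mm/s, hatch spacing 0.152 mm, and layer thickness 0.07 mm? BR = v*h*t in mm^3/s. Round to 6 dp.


Rate = 1819 * 0.152 * 0.07 = 19.35416 mm^3/s


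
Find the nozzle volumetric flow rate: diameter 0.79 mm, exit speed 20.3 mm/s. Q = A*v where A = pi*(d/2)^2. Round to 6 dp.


A = pi*(0.79/2)^2 = 0.49016699 mm^2
Q = 0.49016699 * 20.3 = 9.95039 mm^3/s


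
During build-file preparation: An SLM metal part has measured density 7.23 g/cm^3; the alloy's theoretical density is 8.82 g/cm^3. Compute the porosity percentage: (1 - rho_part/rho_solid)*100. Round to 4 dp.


Porosity = (1-7.23/8.82)*100 = 18.0272 %


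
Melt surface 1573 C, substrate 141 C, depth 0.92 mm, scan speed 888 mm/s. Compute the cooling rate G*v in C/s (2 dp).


G = (1573-141)/0.92 = 1556.52173913 C/mm
CR = 1556.52173913 * 888 = 1382191.3 C/s


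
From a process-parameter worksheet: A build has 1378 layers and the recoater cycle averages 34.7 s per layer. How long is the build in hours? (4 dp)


t = 1378 * 34.7 / 3600 = 13.2824 hrs


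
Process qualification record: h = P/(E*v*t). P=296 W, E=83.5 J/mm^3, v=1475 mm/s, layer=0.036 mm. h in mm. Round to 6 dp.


h = 296 / (83.5*1475*0.036) = 0.066759 mm


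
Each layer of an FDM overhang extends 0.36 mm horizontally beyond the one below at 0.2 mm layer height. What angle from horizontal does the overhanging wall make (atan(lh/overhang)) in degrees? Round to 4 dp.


angle = atan(0.2/0.36) = 29.0546 degrees


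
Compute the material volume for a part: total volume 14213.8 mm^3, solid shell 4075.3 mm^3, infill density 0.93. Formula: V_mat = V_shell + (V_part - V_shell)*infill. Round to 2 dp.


V_infill = (14213.8 - 4075.3) * 0.93 = 9428.81
V_total = 4075.3 + 9428.81 = 13504.11 mm^3


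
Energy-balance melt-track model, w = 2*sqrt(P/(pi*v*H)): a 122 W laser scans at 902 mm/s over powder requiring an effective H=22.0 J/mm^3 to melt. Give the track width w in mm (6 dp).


w = 2*sqrt(122/(pi*902*22.0)) = 0.088475 mm


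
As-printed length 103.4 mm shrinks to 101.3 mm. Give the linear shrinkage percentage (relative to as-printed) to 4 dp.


Shrinkage = ((103.4-101.3)/103.4)*100 = 2.0309 %


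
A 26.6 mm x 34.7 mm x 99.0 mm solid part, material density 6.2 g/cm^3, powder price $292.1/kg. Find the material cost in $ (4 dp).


V = 26.6 * 34.7 * 99.0 = 91378.98 mm^3 = 91.37898 cm^3
Mass = 91.37898 * 6.2 / 1000 = 0.56654968 kg
Cost = 0.56654968 * 292.1 = 165.4892 $


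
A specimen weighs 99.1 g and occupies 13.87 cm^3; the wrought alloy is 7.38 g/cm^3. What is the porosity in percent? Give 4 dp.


rho_part = 99.1 / 13.87 = 7.14491709 g/cm^3
Porosity = (1 - 7.14491709/7.38)*100 = 3.1854 %


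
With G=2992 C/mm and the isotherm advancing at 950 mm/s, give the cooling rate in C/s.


CR = 2992 * 950 = 2842400 C/s


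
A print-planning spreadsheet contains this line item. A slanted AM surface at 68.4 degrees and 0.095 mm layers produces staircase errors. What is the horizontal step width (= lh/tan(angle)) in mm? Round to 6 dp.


step = 0.095 / tan(68.4) = 0.037613 mm


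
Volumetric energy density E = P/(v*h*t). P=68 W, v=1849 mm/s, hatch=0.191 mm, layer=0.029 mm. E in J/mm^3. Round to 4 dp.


E = 68 / (1849*0.191*0.029) = 6.6396 J/mm^3


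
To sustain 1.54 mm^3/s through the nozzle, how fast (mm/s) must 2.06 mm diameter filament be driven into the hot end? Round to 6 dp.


A = pi*(2.06/2)^2 = 3.332916
v = 1.54 / 3.332916 = 0.462058 mm/s


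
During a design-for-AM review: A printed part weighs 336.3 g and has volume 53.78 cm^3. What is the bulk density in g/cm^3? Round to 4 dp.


rho = 336.3 / 53.78 = 6.2533 g/cm^3


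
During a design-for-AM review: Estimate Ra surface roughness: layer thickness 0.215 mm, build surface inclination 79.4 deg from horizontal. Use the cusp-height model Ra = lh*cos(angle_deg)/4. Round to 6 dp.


Ra = 0.215 * cos(79.4) / 4 = 0.009887 mm


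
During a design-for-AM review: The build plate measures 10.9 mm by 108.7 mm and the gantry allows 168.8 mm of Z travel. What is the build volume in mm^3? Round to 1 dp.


V = 10.9 * 108.7 * 168.8 = 199999.3 mm^3


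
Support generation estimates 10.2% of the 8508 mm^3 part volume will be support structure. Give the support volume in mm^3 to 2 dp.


V_support = 8508 * 0.102 = 867.82 mm^3


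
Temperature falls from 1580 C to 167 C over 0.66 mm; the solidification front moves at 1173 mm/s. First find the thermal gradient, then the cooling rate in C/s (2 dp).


G = (1580-167)/0.66 = 2140.90909091 C/mm
CR = 2140.90909091 * 1173 = 2511286.36 C/s


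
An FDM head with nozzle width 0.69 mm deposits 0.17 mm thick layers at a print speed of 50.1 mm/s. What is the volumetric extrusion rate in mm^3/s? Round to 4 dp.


Rate = 0.69 * 0.17 * 50.1 = 5.8767 mm^3/s


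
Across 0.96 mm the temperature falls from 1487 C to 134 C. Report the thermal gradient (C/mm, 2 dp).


G = (1487-134)/0.96 = 1409.38 C/mm


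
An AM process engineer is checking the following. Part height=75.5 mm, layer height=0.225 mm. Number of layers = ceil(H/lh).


Layers = ceil(75.5/0.225) = 336


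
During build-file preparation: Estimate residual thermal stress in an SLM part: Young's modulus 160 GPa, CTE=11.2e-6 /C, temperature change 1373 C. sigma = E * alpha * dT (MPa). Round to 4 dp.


sigma = 160*1000 * 11.2e-6 * 1373 = 2460.416 MPa


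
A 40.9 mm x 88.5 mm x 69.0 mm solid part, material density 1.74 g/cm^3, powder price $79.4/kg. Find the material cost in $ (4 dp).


V = 40.9 * 88.5 * 69.0 = 249755.85 mm^3 = 249.75585 cm^3
Mass = 249.75585 * 1.74 / 1000 = 0.43457518 kg
Cost = 0.43457518 * 79.4 = 34.5053 $


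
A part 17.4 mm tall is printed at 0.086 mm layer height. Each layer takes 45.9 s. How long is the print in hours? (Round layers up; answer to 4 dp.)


Layers = ceil(17.4/0.086) = 203
t = 203 * 45.9 / 3600 = 2.5883 hrs


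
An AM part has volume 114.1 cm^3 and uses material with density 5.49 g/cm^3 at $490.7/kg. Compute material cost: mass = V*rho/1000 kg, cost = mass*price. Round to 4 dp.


Mass = 114.1*5.49/1000 = 0.626409 kg
Cost = 0.626409 * 490.7 = 307.3789 $


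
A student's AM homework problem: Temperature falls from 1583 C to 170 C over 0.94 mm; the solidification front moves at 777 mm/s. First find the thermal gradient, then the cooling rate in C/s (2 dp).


G = (1583-170)/0.94 = 1503.19148936 C/mm
CR = 1503.19148936 * 777 = 1167979.79 C/s


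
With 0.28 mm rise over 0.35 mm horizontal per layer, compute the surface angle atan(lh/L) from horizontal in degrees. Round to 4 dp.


angle = atan(0.28/0.35) = 38.6598 degrees


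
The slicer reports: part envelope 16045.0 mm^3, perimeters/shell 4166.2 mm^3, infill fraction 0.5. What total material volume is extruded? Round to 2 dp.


V_infill = (16045.0 - 4166.2) * 0.5 = 5939.4
V_total = 4166.2 + 5939.4 = 10105.6 mm^3


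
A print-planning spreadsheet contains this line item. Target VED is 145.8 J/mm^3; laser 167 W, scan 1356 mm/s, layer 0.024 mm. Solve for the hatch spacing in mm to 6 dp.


h = 167 / (145.8*1356*0.024) = 0.035196 mm


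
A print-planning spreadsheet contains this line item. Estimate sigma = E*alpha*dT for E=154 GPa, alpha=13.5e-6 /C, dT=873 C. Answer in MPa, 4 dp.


sigma = 154*1000 * 13.5e-6 * 873 = 1814.967 MPa


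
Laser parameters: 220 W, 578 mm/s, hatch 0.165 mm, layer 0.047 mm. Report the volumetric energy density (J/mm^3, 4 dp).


E = 220 / (578*0.165*0.047) = 49.081 J/mm^3


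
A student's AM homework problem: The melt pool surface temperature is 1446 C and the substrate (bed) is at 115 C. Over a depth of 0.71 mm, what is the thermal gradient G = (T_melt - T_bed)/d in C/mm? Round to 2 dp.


G = (1446-115)/0.71 = 1874.65 C/mm


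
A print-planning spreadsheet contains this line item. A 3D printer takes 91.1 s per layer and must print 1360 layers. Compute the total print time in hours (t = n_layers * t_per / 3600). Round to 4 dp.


t = 1360 * 91.1 / 3600 = 34.4156 hrs


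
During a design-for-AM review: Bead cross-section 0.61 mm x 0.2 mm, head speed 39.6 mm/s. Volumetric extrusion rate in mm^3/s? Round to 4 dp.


Rate = 0.61 * 0.2 * 39.6 = 4.8312 mm^3/s


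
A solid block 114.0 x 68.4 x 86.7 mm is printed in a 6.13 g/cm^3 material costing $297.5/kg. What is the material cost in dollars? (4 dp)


V = 114.0 * 68.4 * 86.7 = 676051.92 mm^3 = 676.05192 cm^3
Mass = 676.05192 * 6.13 / 1000 = 4.14419827 kg
Cost = 4.14419827 * 297.5 = 1232.899 $


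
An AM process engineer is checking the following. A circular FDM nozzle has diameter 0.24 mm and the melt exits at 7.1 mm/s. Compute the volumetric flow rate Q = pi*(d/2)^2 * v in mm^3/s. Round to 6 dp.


A = pi*(0.24/2)^2 = 0.04523893 mm^2
Q = 0.04523893 * 7.1 = 0.321196 mm^3/s


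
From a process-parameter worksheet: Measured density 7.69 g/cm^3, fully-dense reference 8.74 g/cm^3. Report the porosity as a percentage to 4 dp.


Porosity = (1-7.69/8.74)*100 = 12.0137 %


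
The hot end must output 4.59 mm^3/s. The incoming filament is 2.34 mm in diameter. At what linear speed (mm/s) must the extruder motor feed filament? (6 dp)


A = pi*(2.34/2)^2 = 4.300526
v = 4.59 / 4.300526 = 1.067311 mm/s


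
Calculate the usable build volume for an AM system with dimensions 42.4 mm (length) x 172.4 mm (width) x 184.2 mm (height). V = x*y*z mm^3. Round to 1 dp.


V = 42.4 * 172.4 * 184.2 = 1346457.8 mm^3


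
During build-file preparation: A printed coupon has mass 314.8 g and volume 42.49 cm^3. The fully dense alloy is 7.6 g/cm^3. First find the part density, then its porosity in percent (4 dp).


rho_part = 314.8 / 42.49 = 7.40880207 g/cm^3
Porosity = (1 - 7.40880207/7.6)*100 = 2.5158 %


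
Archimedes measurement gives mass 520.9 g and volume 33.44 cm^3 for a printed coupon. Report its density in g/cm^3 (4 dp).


rho = 520.9 / 33.44 = 15.5772 g/cm^3


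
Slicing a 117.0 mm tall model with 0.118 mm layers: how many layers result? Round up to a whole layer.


Layers = ceil(117.0/0.118) = 992


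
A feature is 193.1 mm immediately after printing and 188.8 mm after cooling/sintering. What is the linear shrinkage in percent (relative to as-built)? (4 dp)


Shrinkage = ((193.1-188.8)/193.1)*100 = 2.2268 %


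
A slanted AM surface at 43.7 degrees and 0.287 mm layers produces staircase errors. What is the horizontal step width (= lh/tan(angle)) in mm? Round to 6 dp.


step = 0.287 / tan(43.7) = 0.300328 mm
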